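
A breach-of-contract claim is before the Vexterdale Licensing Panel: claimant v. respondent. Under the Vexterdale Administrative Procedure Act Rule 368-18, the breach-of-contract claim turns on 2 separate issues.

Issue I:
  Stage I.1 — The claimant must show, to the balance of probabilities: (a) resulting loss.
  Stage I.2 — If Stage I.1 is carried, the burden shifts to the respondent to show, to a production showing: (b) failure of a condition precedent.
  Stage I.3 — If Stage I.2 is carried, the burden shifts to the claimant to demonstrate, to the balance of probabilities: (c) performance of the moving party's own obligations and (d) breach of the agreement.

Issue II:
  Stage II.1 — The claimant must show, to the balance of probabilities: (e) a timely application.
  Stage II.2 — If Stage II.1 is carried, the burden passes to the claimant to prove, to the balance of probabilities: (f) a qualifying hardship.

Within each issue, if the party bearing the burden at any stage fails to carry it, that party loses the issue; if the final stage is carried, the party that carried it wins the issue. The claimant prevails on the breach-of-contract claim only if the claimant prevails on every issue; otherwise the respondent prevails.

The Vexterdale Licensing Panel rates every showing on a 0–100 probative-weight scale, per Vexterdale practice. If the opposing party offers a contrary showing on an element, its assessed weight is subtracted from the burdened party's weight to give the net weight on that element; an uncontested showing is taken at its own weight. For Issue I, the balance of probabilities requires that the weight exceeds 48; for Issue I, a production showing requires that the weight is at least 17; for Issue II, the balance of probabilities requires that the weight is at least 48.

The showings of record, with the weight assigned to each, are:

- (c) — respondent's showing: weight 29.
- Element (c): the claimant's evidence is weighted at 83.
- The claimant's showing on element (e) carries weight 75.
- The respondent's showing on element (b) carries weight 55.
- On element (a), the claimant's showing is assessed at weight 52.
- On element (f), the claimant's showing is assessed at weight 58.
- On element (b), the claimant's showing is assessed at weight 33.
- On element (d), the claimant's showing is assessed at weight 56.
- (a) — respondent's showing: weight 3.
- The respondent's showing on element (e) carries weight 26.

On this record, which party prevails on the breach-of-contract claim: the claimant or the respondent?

— Issue I —
At Stage I.1 the claimant must meet the balance of probabilities (weight exceeds 48): on (a) the weight is 52 less the opposing 3 gives net 49, > 48, so (a) meets the standard.
  All elements met. The burden passes to the respondent.
At Stage I.2 the respondent must meet a production showing (weight is at least 17): on (b) the weight is 55 less the opposing 33 gives net 22, ≥ 17, so (b) meets the standard.
  All elements met. The burden passes to the claimant.
At Stage I.3 the claimant must meet the balance of probabilities (weight exceeds 48): on (c) the weight is 83 less the opposing 29 gives net 54, > 48, so (c) meets the standard; on (d) the weight is 56, > 48, so (d) meets the standard.
  The claimant carries the last stage.
With every stage satisfied, the claimant prevails on this issue.
— Issue II —
At Stage II.1 the claimant must meet the balance of probabilities (weight is at least 48): on (e) the weight is 75 less the opposing 26 gives net 49, ≥ 48, so (e) meets the standard.
  Stage II.1 is satisfied; the claimant continues to bear the burden.
At Stage II.2 the claimant must meet the balance of probabilities (weight is at least 48): on (f) the weight is 58, ≥ 48, so (f) meets the standard.
  Stage II.2 carried; the final stage is satisfied.
All stages carried — the claimant prevails on this issue.
Per-issue: Issue I → claimant; Issue II → claimant. The claimant must prevail on every issue; overall, the claimant prevails.

claimant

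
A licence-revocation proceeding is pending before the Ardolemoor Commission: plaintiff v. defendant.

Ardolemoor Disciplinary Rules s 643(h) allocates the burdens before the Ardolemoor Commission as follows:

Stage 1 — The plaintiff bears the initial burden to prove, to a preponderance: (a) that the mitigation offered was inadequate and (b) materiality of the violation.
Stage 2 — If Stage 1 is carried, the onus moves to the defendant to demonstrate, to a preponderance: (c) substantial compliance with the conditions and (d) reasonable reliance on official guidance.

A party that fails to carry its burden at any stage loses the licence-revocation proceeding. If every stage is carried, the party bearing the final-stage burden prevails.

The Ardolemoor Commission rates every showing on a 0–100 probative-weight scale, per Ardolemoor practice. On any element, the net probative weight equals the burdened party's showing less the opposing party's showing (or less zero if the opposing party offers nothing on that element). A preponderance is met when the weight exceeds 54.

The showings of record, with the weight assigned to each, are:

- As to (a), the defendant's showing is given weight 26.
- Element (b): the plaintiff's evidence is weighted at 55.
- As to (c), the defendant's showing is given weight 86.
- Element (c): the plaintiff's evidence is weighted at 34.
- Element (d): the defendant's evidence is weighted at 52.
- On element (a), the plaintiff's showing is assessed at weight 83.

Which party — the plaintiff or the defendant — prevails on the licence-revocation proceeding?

plaintiff

At Stage 1 the plaintiff must meet a preponderance (weight exceeds 54): on (a) the weight is 83 less the opposing 26 gives net 57, which does exceed 54, so (a) meets the standard; on (b) the weight is 55, > 54, so (b) meets the standard.
  The plaintiff carries Stage 1; the defendant now bears the burden.
At Stage 2 the defendant must meet a preponderance (weight exceeds 54): on (c) the weight is 86 less the opposing 34 gives net 52, which does not exceed 54, so (c) does not meet the standard; on (d) the weight is 52, which does not exceed 54, so (d) does not meet the standard.
  Not every element is met, so the defendant fails to carry Stage 2.
The plaintiff prevails.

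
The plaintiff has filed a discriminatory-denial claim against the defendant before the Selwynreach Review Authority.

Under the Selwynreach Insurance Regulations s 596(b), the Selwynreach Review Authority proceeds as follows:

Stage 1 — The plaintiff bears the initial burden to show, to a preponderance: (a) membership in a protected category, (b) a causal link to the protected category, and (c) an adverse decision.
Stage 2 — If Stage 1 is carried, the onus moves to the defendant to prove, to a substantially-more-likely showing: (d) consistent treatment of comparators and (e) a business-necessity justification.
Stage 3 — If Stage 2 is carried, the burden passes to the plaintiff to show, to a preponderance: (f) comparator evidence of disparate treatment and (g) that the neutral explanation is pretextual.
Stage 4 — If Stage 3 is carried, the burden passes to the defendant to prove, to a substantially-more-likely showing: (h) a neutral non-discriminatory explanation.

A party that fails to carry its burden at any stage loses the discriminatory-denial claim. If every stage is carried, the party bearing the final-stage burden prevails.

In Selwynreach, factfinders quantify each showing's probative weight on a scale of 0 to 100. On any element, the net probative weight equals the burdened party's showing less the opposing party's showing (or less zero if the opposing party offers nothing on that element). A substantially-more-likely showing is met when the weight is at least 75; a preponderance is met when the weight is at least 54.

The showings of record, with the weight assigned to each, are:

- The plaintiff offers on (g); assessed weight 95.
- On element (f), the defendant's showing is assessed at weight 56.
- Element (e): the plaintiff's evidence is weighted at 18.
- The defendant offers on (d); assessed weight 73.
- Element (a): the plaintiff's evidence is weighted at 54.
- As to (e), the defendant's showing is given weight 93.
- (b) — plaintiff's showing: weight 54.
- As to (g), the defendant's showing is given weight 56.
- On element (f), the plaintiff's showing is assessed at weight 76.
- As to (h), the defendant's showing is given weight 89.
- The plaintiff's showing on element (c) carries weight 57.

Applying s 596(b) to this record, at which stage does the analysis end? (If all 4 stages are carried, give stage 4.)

At Stage 1 the plaintiff must meet a preponderance (weight is at least 54): on (a) the weight is 54, ≥ 54, so (a) meets the standard; on (b) the weight is 54, ≥ 54, so (b) meets the standard; on (c) the weight is 57, ≥ 54, so (c) meets the standard.
  The plaintiff carries Stage 1; the defendant now bears the burden.
At Stage 2 the defendant must meet a substantially-more-likely showing (weight is at least 75): on (d) the weight is 73, < 75, so (d) does not meet the standard; on (e) the weight is 93 less the opposing 18 gives net 75, which does reach 75, so (e) meets the standard.
  Stage 2 not carried; the defendant fails its burden.
The plaintiff prevails.

stage 2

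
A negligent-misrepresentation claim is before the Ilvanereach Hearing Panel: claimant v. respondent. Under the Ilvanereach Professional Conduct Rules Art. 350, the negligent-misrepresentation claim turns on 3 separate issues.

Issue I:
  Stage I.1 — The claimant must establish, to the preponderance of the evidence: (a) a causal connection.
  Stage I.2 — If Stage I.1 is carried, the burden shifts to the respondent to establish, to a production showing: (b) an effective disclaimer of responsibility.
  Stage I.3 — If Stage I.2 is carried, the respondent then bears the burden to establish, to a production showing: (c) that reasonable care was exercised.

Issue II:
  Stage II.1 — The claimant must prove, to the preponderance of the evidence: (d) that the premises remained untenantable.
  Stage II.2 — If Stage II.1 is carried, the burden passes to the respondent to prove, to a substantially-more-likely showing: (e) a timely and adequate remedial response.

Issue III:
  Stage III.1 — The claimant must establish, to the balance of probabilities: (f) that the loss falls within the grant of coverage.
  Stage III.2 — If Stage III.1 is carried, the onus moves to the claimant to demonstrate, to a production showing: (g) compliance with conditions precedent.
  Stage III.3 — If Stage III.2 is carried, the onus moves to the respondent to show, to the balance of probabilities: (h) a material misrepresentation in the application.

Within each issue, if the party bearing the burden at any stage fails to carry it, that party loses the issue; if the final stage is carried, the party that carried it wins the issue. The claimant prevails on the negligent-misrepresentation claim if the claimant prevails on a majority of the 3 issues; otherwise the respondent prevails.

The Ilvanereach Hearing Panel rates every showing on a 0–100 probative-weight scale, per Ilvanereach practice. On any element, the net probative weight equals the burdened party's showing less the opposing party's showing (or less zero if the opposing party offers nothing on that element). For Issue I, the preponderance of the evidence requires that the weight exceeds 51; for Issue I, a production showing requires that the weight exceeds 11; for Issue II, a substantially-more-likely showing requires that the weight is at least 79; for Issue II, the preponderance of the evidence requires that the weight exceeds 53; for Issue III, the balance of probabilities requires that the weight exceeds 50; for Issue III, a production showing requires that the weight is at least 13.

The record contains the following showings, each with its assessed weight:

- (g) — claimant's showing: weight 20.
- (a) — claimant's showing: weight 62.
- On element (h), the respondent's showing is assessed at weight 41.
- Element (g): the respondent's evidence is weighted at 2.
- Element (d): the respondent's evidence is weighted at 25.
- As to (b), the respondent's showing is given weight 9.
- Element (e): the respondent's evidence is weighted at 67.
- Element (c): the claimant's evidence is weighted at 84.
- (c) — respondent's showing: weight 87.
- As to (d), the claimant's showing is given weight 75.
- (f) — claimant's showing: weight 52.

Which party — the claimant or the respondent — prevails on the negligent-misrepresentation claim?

— Issue I —
At Stage I.1 the claimant must meet the preponderance of the evidence (weight exceeds 51): on (a) the weight is 62, > 51, so (a) meets the standard.
  The claimant carries Stage I.1; the respondent now bears the burden.
At Stage I.2 the respondent must meet a production showing (weight exceeds 11): on (b) the weight is 9, which does not exceed 11, so (b) does not meet the standard.
  The respondent does not carry Stage I.2.
The claimant prevails on this issue.
— Issue II —
Stage II.1 — burden on claimant; standard: the preponderance of the evidence (weight exceeds 53).
    (d): 75 − 25 = 50 ≤ 53 [not met]
  Stage II.1 not carried; the claimant fails its burden.
The analysis ends at Stage II.1; the respondent prevails on this issue.
— Issue III —
Stage III.1 — burden on claimant; standard: the balance of probabilities (weight exceeds 50).
    (f): 52 > 50 [met]
  All elements met. The claimant retains the burden for Stage III.2.
Stage III.2 — burden on claimant; standard: a production showing (weight is at least 13).
    (g): 20 − 2 = 18 ≥ 13 [met]
  The claimant carries Stage III.2; the respondent now bears the burden.
Stage III.3 — burden on respondent; standard: the balance of probabilities (weight exceeds 50).
    (h): 41 ≤ 50 [not met]
  Not every element is met, so the respondent fails to carry Stage III.3.
So the claimant prevails on this issue.
Per-issue: Issue I → claimant; Issue II → respondent; Issue III → claimant. The claimant must prevail on a majority of issues; overall, the claimant prevails.

claimant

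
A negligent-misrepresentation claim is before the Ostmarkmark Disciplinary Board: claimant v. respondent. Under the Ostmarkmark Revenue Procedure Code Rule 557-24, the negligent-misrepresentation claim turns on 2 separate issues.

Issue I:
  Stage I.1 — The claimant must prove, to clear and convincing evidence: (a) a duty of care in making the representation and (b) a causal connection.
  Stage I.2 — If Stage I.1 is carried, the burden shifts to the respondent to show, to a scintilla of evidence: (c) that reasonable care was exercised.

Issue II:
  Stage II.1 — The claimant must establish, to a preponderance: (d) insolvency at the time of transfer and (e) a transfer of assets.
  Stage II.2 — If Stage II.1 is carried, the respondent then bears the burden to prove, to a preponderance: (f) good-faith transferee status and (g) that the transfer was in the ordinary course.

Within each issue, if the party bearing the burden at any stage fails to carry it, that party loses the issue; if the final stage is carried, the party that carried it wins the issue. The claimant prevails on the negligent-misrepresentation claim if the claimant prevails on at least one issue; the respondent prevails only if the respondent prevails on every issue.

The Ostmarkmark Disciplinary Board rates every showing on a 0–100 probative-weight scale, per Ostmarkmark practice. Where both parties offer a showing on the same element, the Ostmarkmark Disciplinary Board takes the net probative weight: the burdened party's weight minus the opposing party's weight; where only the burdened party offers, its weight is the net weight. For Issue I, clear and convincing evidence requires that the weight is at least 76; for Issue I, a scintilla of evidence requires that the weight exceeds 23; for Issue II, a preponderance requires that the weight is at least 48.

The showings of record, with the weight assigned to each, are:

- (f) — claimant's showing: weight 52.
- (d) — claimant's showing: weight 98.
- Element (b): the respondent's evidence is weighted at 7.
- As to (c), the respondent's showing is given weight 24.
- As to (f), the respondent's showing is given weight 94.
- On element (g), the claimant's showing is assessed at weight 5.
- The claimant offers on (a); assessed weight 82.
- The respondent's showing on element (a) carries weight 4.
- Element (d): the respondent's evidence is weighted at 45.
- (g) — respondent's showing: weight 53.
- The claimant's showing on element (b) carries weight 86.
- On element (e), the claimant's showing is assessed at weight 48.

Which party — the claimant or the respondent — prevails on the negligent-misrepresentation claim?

— Issue I —
At Stage I.1 the claimant must meet clear and convincing evidence (weight is at least 76): on (a) the weight is 82 less the opposing 4 gives net 78, ≥ 76, so (a) meets the standard; on (b) the weight is 86 less the opposing 7 gives net 79, which does reach 76, so (b) meets the standard.
  Stage I.1 is satisfied; the onus moves to the respondent.
At Stage I.2 the respondent must meet a scintilla of evidence (weight exceeds 23): on (c) the weight is 24, > 23, so (c) meets the standard.
  The respondent carries the last stage.
With every stage satisfied, the respondent prevails on this issue.
— Issue II —
At Stage II.1 the claimant must meet a preponderance (weight is at least 48): on (d) the weight is 98 less the opposing 45 gives net 53, which does reach 48, so (d) meets the standard; on (e) the weight is 48, which does reach 48, so (e) meets the standard.
  Stage II.1 is satisfied; the onus moves to the respondent.
At Stage II.2 the respondent must meet a preponderance (weight is at least 48): on (f) the weight is 94 less the opposing 52 gives net 42, which does not reach 48, so (f) does not meet the standard; on (g) the weight is 53 less the opposing 5 gives net 48, which does reach 48, so (g) meets the standard.
  Not every element is met, so the respondent fails to carry Stage II.2.
The analysis ends at Stage II.2; the claimant prevails on this issue.
Per-issue: Issue I → respondent; Issue II → claimant. The claimant must prevail on at least one issue; overall, the claimant prevails.

claimant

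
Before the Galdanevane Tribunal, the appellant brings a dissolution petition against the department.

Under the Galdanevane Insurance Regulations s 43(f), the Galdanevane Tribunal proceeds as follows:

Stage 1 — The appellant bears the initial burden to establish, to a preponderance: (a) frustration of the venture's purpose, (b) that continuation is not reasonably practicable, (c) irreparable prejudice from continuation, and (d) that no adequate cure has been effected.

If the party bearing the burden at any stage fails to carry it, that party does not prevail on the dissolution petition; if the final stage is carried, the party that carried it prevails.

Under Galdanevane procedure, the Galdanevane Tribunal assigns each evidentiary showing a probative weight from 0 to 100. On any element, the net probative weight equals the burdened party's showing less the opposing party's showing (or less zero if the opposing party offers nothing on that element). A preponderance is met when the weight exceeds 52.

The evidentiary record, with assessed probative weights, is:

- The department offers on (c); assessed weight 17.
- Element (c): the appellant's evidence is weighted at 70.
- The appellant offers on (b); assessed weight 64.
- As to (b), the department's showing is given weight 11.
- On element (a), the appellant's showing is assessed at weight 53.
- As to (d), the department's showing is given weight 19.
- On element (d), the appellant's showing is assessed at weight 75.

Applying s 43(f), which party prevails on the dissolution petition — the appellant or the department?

appellant

At Stage 1 the appellant must meet a preponderance (weight exceeds 52): on (a) the weight is 53, > 52, so (a) meets the standard; on (b) the weight is 64 less the opposing 11 gives net 53, > 52, so (b) meets the standard; on (c) the weight is 70 less the opposing 17 gives net 53, which does exceed 52, so (c) meets the standard; on (d) the weight is 75 less the opposing 19 gives net 56, which does exceed 52, so (d) meets the standard.
  The appellant carries the last stage.
Every stage carried; the appellant prevails.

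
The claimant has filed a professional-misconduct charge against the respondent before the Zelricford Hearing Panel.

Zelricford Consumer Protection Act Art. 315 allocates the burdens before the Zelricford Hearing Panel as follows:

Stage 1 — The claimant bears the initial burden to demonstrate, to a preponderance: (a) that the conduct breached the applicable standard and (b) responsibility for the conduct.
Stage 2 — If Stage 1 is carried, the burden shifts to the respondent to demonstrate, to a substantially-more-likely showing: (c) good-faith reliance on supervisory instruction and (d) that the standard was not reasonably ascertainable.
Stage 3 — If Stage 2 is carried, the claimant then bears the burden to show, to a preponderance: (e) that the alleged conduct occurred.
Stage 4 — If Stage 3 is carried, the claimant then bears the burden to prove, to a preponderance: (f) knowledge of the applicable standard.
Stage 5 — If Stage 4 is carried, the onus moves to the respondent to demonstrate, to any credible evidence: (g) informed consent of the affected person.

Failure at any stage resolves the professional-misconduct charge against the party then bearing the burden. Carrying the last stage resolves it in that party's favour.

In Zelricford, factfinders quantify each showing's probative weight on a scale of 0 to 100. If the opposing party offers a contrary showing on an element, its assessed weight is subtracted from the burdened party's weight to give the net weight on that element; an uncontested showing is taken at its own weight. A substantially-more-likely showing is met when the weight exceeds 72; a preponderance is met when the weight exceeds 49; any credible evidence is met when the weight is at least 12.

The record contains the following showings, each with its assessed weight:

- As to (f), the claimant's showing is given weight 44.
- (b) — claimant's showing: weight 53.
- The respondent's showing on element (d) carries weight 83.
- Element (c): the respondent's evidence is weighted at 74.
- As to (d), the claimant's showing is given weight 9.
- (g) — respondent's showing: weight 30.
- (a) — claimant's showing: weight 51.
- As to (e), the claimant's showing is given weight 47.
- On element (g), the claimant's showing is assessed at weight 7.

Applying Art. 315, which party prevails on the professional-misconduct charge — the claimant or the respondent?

At Stage 1 the claimant must meet a preponderance (weight exceeds 49): on (a) the weight is 51, which does exceed 49, so (a) meets the standard; on (b) the weight is 53, which does exceed 49, so (b) meets the standard.
  Stage 1 carried; the burden shifts to the respondent.
At Stage 2 the respondent must meet a substantially-more-likely showing (weight exceeds 72): on (c) the weight is 74, which does exceed 72, so (c) meets the standard; on (d) the weight is 83 less the opposing 9 gives net 74, which does exceed 72, so (d) meets the standard.
  All elements met. The burden passes to the claimant.
At Stage 3 the claimant must meet a preponderance (weight exceeds 49): on (e) the weight is 47, which does not exceed 49, so (e) does not meet the standard.
  Not every element is met, so the claimant fails to carry Stage 3.
The respondent prevails.

respondent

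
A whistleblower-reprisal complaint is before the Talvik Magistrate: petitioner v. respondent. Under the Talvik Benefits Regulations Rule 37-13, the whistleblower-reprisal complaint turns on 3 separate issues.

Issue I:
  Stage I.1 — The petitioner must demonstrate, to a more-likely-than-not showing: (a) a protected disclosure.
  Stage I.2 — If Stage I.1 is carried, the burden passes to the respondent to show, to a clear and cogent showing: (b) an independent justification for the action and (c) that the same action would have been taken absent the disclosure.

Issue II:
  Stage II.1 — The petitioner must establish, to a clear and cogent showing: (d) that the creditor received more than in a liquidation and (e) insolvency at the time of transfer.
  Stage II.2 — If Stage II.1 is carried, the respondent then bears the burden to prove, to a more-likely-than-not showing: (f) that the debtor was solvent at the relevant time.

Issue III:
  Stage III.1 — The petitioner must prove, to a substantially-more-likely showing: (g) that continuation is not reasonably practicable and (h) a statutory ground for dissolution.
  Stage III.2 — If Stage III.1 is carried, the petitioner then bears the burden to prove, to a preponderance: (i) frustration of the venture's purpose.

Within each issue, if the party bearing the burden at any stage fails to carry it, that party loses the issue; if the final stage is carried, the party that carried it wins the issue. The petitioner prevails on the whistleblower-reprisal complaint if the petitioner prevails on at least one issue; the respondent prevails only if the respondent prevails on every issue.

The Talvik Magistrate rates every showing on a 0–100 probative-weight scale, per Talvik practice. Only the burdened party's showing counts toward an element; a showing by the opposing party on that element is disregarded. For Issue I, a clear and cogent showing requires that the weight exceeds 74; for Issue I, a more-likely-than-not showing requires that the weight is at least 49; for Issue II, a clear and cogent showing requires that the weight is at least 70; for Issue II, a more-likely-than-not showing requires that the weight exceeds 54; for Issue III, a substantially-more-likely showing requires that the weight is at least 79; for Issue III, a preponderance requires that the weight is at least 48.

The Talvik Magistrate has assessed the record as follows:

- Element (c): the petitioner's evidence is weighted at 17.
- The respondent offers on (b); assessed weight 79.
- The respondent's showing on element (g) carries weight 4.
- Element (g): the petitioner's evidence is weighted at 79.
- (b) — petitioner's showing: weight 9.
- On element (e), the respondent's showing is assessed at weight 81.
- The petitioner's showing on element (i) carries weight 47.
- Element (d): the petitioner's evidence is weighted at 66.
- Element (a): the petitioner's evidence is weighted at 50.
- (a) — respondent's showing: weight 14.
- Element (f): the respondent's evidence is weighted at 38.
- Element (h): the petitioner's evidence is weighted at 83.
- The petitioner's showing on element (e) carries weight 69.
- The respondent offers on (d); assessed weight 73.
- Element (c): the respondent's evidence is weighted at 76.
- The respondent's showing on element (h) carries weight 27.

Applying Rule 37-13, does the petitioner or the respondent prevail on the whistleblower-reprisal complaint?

respondent

— Issue I —
At Stage I.1 the petitioner must meet a more-likely-than-not showing (weight is at least 49): on (a) the weight is 50 (the respondent's 14 is given no effect), ≥ 49, so (a) meets the standard.
  Stage I.1 carried; the burden shifts to the respondent.
At Stage I.2 the respondent must meet a clear and cogent showing (weight exceeds 74): on (b) the weight is 79 (the petitioner's 9 is given no effect), which does exceed 74, so (b) meets the standard; on (c) the weight is 76 (the petitioner's 17 is given no effect), which does exceed 74, so (c) meets the standard.
  Stage I.2 carried; the final stage is satisfied.
All stages carried — the respondent prevails on this issue.
— Issue II —
At Stage II.1 the petitioner must meet a clear and cogent showing (weight is at least 70): on (d) the weight is 66 (the respondent's 73 is given no effect), which does not reach 70, so (d) does not meet the standard; on (e) the weight is 69 (the respondent's 81 is given no effect), < 70, so (e) does not meet the standard.
  The petitioner does not carry Stage II.1.
The respondent prevails on this issue.
— Issue III —
Stage III.1 (petitioner, a substantially-more-likely showing, weight is at least 79): (g) 79 (respondent's 4 disregarded) ≥ 79 — meets; (h) 83 (respondent's 27 disregarded) ≥ 79 — meets.
  Stage III.1 is satisfied; the petitioner continues to bear the burden.
Stage III.2 (petitioner, a preponderance, weight is at least 48): (i) 47 < 48 — fails.
  Stage III.2 not carried; the petitioner fails its burden.
The analysis ends at Stage III.2; the respondent prevails on this issue.
Per-issue: Issue I → respondent; Issue II → respondent; Issue III → respondent. The petitioner must prevail on at least one issue; overall, the respondent prevails.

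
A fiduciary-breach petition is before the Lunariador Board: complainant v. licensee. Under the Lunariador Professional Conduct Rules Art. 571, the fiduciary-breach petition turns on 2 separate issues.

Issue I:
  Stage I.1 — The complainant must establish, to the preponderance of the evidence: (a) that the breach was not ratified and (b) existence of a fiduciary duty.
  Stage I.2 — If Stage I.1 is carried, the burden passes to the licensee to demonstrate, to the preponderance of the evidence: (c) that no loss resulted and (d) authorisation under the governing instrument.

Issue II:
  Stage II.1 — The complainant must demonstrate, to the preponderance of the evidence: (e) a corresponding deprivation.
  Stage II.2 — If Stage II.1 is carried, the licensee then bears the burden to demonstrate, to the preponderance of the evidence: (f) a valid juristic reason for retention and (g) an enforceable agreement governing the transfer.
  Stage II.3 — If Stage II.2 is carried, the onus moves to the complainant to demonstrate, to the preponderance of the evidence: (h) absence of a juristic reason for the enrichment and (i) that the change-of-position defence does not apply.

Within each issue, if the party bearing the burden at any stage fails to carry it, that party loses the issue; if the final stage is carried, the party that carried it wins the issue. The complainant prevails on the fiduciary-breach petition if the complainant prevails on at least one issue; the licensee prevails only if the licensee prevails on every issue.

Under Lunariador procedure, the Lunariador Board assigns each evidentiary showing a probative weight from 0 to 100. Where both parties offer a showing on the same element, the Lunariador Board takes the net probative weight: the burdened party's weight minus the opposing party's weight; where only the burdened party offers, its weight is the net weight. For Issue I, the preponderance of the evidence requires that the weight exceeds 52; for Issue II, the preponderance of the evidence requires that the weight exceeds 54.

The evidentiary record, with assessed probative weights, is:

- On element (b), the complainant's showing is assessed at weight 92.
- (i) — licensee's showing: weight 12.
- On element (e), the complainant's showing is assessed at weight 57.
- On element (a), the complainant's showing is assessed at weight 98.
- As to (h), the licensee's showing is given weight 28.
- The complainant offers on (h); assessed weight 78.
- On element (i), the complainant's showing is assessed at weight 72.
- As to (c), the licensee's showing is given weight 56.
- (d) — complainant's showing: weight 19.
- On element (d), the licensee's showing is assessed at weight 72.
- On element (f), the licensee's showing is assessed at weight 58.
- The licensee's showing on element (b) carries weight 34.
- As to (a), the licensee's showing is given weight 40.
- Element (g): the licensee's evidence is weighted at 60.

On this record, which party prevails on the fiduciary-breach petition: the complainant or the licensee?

— Issue I —
Stage I.1 (complainant, the preponderance of the evidence, weight exceeds 52): (a) net 98−40=58 > 52 — meets; (b) net 92−34=58 > 52 — meets.
  Stage I.1 is satisfied; the onus moves to the licensee.
Stage I.2 (licensee, the preponderance of the evidence, weight exceeds 52): (c) 56 > 52 — meets; (d) net 72−19=53 > 52 — meets.
  Stage I.2 carried; the final stage is satisfied.
All stages carried — the licensee prevails on this issue.
— Issue II —
At Stage II.1 the complainant must meet the preponderance of the evidence (weight exceeds 54): on (e) the weight is 57, which does exceed 54, so (e) meets the standard.
  Stage II.1 is satisfied; the onus moves to the licensee.
At Stage II.2 the licensee must meet the preponderance of the evidence (weight exceeds 54): on (f) the weight is 58, > 54, so (f) meets the standard; on (g) the weight is 60, > 54, so (g) meets the standard.
  Stage II.2 carried; the burden shifts to the complainant.
At Stage II.3 the complainant must meet the preponderance of the evidence (weight exceeds 54): on (h) the weight is 78 less the opposing 28 gives net 50, which does not exceed 54, so (h) does not meet the standard; on (i) the weight is 72 less the opposing 12 gives net 60, > 54, so (i) meets the standard.
  The complainant does not carry Stage II.3.
So the licensee prevails on this issue.
Per-issue: Issue I → licensee; Issue II → licensee. The complainant must prevail on at least one issue; overall, the licensee prevails.

licensee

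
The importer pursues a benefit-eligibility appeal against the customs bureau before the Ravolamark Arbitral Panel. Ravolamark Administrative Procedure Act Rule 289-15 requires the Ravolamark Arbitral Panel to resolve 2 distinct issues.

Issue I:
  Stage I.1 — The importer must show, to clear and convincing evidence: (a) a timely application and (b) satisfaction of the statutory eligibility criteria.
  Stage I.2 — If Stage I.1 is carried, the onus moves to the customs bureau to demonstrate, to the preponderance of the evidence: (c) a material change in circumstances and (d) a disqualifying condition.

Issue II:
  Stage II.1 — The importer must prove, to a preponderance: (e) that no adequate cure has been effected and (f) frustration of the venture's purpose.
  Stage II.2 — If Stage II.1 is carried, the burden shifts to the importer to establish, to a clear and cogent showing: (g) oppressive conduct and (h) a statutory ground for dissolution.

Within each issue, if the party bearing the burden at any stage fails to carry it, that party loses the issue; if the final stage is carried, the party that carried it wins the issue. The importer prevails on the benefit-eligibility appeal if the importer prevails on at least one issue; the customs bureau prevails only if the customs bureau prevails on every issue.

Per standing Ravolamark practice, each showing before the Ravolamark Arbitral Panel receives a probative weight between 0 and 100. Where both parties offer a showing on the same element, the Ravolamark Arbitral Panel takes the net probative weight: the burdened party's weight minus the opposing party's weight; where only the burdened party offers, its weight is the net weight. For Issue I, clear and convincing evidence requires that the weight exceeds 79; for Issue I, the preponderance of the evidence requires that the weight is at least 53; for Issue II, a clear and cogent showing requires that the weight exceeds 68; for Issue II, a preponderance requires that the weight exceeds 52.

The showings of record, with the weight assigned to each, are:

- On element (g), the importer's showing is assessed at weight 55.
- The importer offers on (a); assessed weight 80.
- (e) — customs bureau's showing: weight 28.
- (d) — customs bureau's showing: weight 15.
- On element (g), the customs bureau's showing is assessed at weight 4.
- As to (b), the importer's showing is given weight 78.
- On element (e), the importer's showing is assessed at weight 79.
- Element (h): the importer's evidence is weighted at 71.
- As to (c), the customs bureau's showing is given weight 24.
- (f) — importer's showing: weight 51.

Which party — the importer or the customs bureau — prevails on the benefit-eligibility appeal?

customs bureau

— Issue I —
At Stage I.1 the importer must meet clear and convincing evidence (weight exceeds 79): on (a) the weight is 80, which does exceed 79, so (a) meets the standard; on (b) the weight is 78, which does not exceed 79, so (b) does not meet the standard.
  Stage I.1 not carried; the importer fails its burden.
The analysis ends at Stage I.1; the customs bureau prevails on this issue.
— Issue II —
At Stage II.1 the importer must meet a preponderance (weight exceeds 52): on (e) the weight is 79 less the opposing 28 gives net 51, ≤ 52, so (e) does not meet the standard; on (f) the weight is 51, which does not exceed 52, so (f) does not meet the standard.
  Not every element is met, so the importer fails to carry Stage II.1.
So the customs bureau prevails on this issue.
Per-issue: Issue I → customs bureau; Issue II → customs bureau. The importer must prevail on at least one issue; overall, the customs bureau prevails.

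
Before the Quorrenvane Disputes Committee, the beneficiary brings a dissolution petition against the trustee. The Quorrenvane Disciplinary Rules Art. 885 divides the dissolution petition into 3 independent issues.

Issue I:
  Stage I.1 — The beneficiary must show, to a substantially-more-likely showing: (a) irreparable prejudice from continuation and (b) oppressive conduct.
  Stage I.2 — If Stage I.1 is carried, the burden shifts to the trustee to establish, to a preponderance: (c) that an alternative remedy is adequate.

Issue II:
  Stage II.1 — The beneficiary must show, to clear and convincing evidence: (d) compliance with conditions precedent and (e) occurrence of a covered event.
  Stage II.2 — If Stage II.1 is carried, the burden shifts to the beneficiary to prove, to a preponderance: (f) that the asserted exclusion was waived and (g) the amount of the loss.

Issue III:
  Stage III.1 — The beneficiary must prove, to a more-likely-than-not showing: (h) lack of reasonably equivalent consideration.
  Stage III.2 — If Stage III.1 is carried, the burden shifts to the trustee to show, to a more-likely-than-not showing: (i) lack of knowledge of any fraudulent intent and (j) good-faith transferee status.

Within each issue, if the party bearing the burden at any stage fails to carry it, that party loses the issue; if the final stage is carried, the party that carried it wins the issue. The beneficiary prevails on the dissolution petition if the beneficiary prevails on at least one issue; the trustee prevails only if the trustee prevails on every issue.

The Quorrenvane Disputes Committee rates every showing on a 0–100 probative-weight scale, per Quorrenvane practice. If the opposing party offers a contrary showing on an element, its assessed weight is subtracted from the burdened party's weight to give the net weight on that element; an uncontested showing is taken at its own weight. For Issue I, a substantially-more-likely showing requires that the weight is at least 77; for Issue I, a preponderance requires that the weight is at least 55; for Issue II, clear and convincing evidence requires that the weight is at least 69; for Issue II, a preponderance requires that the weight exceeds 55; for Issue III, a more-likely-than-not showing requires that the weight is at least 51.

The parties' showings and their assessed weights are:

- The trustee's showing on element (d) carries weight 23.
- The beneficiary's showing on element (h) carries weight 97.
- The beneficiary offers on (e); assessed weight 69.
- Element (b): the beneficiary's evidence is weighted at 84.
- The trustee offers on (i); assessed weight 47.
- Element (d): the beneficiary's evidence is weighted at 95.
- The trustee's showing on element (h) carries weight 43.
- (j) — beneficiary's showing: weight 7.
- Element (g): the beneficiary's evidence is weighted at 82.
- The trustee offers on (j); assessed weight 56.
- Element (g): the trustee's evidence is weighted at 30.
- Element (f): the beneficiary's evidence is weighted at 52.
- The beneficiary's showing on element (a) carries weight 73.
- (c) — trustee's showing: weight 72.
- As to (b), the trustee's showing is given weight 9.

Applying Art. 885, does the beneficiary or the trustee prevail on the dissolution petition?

— Issue I —
Stage I.1 (beneficiary, a substantially-more-likely showing, weight is at least 77): (a) 73 < 77 — fails; (b) net 84−9=75 < 77 — fails.
  Stage I.1 not carried; the beneficiary fails its burden.
The analysis ends at Stage I.1; the trustee prevails on this issue.
— Issue II —
Stage II.1 (beneficiary, clear and convincing evidence, weight is at least 69): (d) net 95−23=72 ≥ 69 — meets; (e) 69 ≥ 69 — meets.
  All elements met. The beneficiary retains the burden for Stage II.2.
Stage II.2 (beneficiary, a preponderance, weight exceeds 55): (f) 52 ≤ 55 — fails; (g) net 82−30=52 ≤ 55 — fails.
  Not every element is met, so the beneficiary fails to carry Stage II.2.
The trustee prevails on this issue.
— Issue III —
At Stage III.1 the beneficiary must meet a more-likely-than-not showing (weight is at least 51): on (h) the weight is 97 less the opposing 43 gives net 54, ≥ 51, so (h) meets the standard.
  The beneficiary carries Stage III.1; the trustee now bears the burden.
At Stage III.2 the trustee must meet a more-likely-than-not showing (weight is at least 51): on (i) the weight is 47, < 51, so (i) does not meet the standard; on (j) the weight is 56 less the opposing 7 gives net 49, < 51, so (j) does not meet the standard.
  Not every element is met, so the trustee fails to carry Stage III.2.
So the beneficiary prevails on this issue.
Per-issue: Issue I → trustee; Issue II → trustee; Issue III → beneficiary. The beneficiary must prevail on at least one issue; overall, the beneficiary prevails.

beneficiary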